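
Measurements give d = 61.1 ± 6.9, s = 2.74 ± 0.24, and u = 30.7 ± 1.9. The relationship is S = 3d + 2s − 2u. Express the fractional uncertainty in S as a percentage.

Sums and differences: (δS)² = Σ (cᵢ δxᵢ)².
  (3·δd)² = 428;  (2·δs)² = 0.230;  (2·δu)² = 14.4
δS = √(443) = 21.1
S = 127, so δS/S = 21.1/127 = 0.165.

16.5%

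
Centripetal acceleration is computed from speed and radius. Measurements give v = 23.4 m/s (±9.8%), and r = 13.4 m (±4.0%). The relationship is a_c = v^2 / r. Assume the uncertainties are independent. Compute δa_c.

8.17 m/s^2

Since a_c is a product/quotient, work with relative uncertainties:
  (2·δv/v)² = (2×0.0980)² = 0.0384;  (-1·δr/r)² = (-1×0.0400)² = 0.00160
δa_c/a_c = √(0.0400) = 0.200
a_c = 40.9 m/s^2, so δa_c = 0.200 × 40.9 = 8.17 m/s^2.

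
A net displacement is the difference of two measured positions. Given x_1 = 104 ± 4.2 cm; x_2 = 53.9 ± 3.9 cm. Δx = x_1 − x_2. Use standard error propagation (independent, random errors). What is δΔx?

Absolute uncertainties add in quadrature for a linear combination:
  (δx_1)² = 17.6;  (δx_2)² = 15.2
δΔx = √(32.9) = 5.73 cm

5.73 cm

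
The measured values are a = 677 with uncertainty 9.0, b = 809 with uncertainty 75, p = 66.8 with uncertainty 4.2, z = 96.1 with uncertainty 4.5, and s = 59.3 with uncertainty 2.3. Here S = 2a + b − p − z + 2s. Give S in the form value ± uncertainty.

Sums and differences: (δS)² = Σ (cᵢ δxᵢ)².
  (2·δa)² = 324;  (δb)² = 5620;  (δp)² = 17.6;  (δz)² = 20.2;  (2·δs)² = 21.2
δS = √(6010) = 77.5
S = 2120.

2120 ± 77.5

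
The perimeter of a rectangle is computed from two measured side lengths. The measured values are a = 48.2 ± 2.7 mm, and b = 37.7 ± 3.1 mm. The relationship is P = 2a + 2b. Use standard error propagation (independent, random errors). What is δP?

8.22 mm

Absolute uncertainties add in quadrature for a linear combination:
  (2·δa)² = 29.2;  (2·δb)² = 38.4
δP = √(67.6) = 8.22 mm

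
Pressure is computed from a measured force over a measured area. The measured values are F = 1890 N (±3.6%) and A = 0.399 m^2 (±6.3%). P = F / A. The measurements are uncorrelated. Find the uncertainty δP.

For a monomial P ∝ F, A^-1, fractional errors add in quadrature:
  (1·δF/F)² = (1×0.0360)² = 0.00130;  (-1·δA/A)² = (-1×0.0630)² = 0.00397
δP/P = √(0.00527) = 0.0726
P = 4740 Pa, so δP = 0.0726 × 4740 = 344 Pa.

344 Pa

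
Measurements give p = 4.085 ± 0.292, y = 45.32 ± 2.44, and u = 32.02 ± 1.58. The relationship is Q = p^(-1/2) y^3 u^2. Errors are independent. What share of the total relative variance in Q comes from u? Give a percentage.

(δQ/Q)² = (−½·δp/p)² + (3·δy/y)² + (2·δu/u)²
  p term: (-0.5×0.0715)² = 0.00128
  y term: (3×0.0538)² = 0.0261
  u term: (2×0.0493)² = 0.00974
Total = 0.0371. Share from u = 0.00974/0.0371 = 0.262.

26.2%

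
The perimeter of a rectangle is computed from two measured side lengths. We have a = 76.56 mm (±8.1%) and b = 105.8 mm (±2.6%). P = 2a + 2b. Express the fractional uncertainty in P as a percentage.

3.72%

For a sum/difference, combine absolute errors in quadrature:
  (2·δa)² = 154;  (2·δb)² = 30.3
δP = √(184) = 13.6 mm
P = 364.7 mm, so δP/P = 13.6/364.7 = 0.0372.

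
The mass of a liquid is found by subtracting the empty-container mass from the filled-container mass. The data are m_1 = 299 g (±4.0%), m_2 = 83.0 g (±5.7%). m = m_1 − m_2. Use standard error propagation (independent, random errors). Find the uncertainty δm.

12.9 g

Sums and differences: (δm)² = Σ (cᵢ δxᵢ)².
  (δm_1)² = 143;  (δm_2)² = 22.4
δm = √(165) = 12.9 g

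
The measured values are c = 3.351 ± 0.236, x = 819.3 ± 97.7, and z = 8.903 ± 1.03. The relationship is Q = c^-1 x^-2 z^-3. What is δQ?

Each factor contributes (exponent × relative error)² to (δQ/Q)²:
  (-1·δc/c)² = (-1×0.0704)² = 0.00496;  (-2·δx/x)² = (-2×0.119)² = 0.0569;  (-3·δz/z)² = (-3×0.116)² = 0.120
δQ/Q = √(0.182) = 0.427
Q = 6.3e-10, so δQ = 0.427 × 6.3e-10 = 2.69e-10.

2.69e-10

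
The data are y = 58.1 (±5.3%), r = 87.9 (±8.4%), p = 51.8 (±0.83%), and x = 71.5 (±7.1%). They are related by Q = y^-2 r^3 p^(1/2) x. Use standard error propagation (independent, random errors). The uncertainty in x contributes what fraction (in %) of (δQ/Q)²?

(δQ/Q)² = (-2·δy/y)² + (3·δr/r)² + (½·δp/p)² + (1·δx/x)²
  y term: (-2×0.0530)² = 0.0112
  r term: (3×0.0840)² = 0.0635
  p term: (0.5×0.00830)² = 1.72e-05
  x term: (1×0.0710)² = 0.00504
Total = 0.0798. Share from x = 0.00504/0.0798 = 0.0632.

6.32%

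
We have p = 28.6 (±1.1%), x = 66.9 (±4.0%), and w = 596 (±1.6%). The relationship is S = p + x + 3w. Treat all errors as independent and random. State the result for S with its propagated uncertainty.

For a sum/difference, combine absolute errors in quadrature:
  (δp)² = 0.0990;  (δx)² = 7.16;  (3·δw)² = 818
δS = √(826) = 28.7
S = 1880.

1880 ± 28.7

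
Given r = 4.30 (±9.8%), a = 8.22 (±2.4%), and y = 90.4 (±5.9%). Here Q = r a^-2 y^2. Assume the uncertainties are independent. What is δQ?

Q is a product of powers, so relative uncertainties combine in quadrature:
  (1·δr/r)² = (1×0.0980)² = 0.00960;  (-2·δa/a)² = (-2×0.0240)² = 0.00230;  (2·δy/y)² = (2×0.0590)² = 0.0139
δQ/Q = √(0.0258) = 0.161
Q = 520, so δQ = 0.161 × 520 = 83.6.

83.6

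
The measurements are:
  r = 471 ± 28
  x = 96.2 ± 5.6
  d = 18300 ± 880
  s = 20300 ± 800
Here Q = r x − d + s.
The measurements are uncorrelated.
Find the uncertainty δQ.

3950

Let p = r·x = 45300. δp/p = √((1·δr/r)² + (1·δx/x)²) = √(0.00353 + 0.00339) = 0.0832, so δp = 3770.
Q = p − d + s: δQ = √(δp² + δd² + δs²) = √(1.42e+07 + 7.74e+05 + 6.4e+05) = 3950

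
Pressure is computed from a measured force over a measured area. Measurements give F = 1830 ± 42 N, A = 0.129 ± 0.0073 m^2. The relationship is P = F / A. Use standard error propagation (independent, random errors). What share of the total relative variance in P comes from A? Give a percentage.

(δP/P)² = (1·δF/F)² + (-1·δA/A)²
  F term: (1×0.0230)² = 0.000527
  A term: (-1×0.0566)² = 0.00320
Total = 0.00373. Share from A = 0.00320/0.00373 = 0.859.

85.9%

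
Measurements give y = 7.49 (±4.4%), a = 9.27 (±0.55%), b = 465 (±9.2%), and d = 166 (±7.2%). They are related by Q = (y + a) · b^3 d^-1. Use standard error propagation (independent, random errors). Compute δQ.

2.9e+06

Let u = y + a = 16.8. δu = √(δy² + δa²) = √(0.109 + 0.00260) = 0.333, so δu/u = 0.0199.
Q is then a monomial in u, b, d:
δQ/Q = √((δu/u)² + (3·δb/b)² + (-1·δd/d)²) = √(0.000396 + 0.0762 + 0.00518) = 0.286
Q = 1.02e+07, so δQ = 0.286 × 1.02e+07 = 2.9e+06.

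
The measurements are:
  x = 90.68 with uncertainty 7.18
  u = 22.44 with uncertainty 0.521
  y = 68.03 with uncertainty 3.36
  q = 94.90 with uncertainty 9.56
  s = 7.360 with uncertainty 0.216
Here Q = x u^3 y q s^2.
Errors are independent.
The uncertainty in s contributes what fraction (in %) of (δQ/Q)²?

(δQ/Q)² = (1·δx/x)² + (3·δu/u)² + (1·δy/y)² + (1·δq/q)² + (2·δs/s)²
  x term: (1×0.0792)² = 0.00627
  u term: (3×0.0232)² = 0.00485
  y term: (1×0.0494)² = 0.00244
  q term: (1×0.101)² = 0.0101
  s term: (2×0.0293)² = 0.00345
Total = 0.0272. Share from s = 0.00345/0.0272 = 0.127.

12.7%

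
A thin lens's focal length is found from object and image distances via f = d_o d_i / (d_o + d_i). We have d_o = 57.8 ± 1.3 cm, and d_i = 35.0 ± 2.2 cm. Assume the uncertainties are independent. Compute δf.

∂f/∂d_o = (d_i/(d_o+d_i))² = 0.142;  ∂f/∂d_i = (d_o/(d_o+d_i))² = 0.388
δf = √((∂f/∂d_o · δd_o)² + (∂f/∂d_i · δd_i)²) = √(0.0342 + 0.728) = 0.873 cm

0.873 cm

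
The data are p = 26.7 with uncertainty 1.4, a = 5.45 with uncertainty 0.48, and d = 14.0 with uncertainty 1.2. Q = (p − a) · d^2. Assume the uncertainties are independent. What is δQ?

771

Let u = p − a = 21.2. δu = √(δp² + δa²) = √(1.96 + 0.230) = 1.48, so δu/u = 0.0696.
Q is then a monomial in u, d:
δQ/Q = √((δu/u)² + (2·δd/d)²) = √(0.00485 + 0.0294) = 0.185
Q = 4160, so δQ = 0.185 × 4160 = 771.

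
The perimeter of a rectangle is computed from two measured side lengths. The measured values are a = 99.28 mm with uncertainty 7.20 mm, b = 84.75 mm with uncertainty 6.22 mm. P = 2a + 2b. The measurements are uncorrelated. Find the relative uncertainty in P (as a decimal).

Each term contributes (cᵢ δxᵢ)² to (δP)²:
  (2·δa)² = 207;  (2·δb)² = 155
δP = √(362) = 19.0 mm
P = 368.1 mm, so δP/P = 19.0/368.1 = 0.0517.

0.0517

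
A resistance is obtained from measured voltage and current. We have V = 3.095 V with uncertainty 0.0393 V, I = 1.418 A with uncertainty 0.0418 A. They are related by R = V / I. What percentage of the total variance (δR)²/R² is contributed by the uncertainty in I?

(δR/R)² = (1·δV/V)² + (-1·δI/I)²
  V term: (1×0.0127)² = 0.000161
  I term: (-1×0.0295)² = 0.000869
Total = 0.00103. Share from I = 0.000869/0.00103 = 0.843.

84.3%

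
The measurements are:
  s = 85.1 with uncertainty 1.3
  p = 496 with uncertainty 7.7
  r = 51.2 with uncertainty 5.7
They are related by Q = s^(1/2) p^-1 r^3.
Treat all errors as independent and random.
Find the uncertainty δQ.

Since Q is a product/quotient, work with relative uncertainties:
  (½·δs/s)² = (0.5×0.0153)² = 5.83e-05;  (-1·δp/p)² = (-1×0.0155)² = 0.000241;  (3·δr/r)² = (3×0.111)² = 0.112
δQ/Q = √(0.112) = 0.334
Q = 2500, so δQ = 0.334 × 2500 = 835.

835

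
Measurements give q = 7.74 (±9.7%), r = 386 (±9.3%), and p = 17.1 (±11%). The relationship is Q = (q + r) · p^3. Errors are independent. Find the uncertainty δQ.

6.74e+05

Let u = q + r = 394. δu = √(δq² + δr²) = √(0.564 + 1290) = 35.9, so δu/u = 0.0912.
Q is then a monomial in u, p:
δQ/Q = √((δu/u)² + (3·δp/p)²) = √(0.00832 + 0.109) = 0.342
Q = 1.97e+06, so δQ = 0.342 × 1.97e+06 = 6.74e+05.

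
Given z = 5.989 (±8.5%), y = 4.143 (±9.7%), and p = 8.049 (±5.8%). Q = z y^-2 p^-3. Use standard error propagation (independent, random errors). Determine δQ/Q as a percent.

For a monomial Q ∝ z, y^-2, p^-3, fractional errors add in quadrature:
  (1·δz/z)² = (1×0.0850)² = 0.00723;  (-2·δy/y)² = (-2×0.0970)² = 0.0376;  (-3·δp/p)² = (-3×0.0580)² = 0.0303
δQ/Q = √(0.0751) = 0.274

27.4%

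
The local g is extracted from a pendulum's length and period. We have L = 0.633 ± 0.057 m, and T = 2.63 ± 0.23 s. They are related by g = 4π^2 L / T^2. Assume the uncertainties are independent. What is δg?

0.711 m/s^2

g is a product of powers, so relative uncertainties combine in quadrature:
  (1·δL/L)² = (1×0.0900)² = 0.00811;  (-2·δT/T)² = (-2×0.0875)² = 0.0306
δg/g = √(0.0387) = 0.197
g = 3.61 m/s^2, so δg = 0.197 × 3.61 = 0.711 m/s^2.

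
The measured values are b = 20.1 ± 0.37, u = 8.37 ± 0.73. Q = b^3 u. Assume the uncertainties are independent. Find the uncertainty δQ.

7020

Each factor contributes (exponent × relative error)² to (δQ/Q)²:
  (3·δb/b)² = (3×0.0184)² = 0.00305;  (1·δu/u)² = (1×0.0872)² = 0.00761
δQ/Q = √(0.0107) = 0.103
Q = 68000, so δQ = 0.103 × 68000 = 7020.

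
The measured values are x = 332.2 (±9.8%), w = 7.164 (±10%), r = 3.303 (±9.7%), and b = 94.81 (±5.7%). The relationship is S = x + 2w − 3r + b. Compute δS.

Absolute uncertainties add in quadrature for a linear combination:
  (δx)² = 1060;  (2·δw)² = 2.05;  (3·δr)² = 0.924;  (δb)² = 29.2
δS = √(1090) = 33.0

33.0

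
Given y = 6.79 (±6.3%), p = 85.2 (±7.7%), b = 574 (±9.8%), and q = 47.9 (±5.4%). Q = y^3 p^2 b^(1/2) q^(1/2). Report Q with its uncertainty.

(3.77 ± 0.943) × 10^8

Q is a product of powers, so relative uncertainties combine in quadrature:
  (3·δy/y)² = (3×0.0630)² = 0.0357;  (2·δp/p)² = (2×0.0770)² = 0.0237;  (½·δb/b)² = (0.5×0.0980)² = 0.00240;  (½·δq/q)² = (0.5×0.0540)² = 0.000729
δQ/Q = √(0.0626) = 0.250
Q = 3.77e+08, so δQ = 0.250 × 3.77e+08 = 9.43e+07.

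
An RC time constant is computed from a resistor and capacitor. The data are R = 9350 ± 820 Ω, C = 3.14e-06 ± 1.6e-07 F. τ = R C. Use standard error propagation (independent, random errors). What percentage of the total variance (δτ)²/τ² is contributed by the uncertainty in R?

74.8%

(δτ/τ)² = (1·δR/R)² + (1·δC/C)²
  R term: (1×0.0877)² = 0.00769
  C term: (1×0.0510)² = 0.00260
Total = 0.0103. Share from R = 0.00769/0.0103 = 0.748.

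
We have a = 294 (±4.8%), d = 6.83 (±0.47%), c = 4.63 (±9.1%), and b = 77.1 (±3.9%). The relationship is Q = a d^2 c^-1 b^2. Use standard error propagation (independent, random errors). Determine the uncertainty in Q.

Since Q is a product/quotient, work with relative uncertainties:
  (1·δa/a)² = (1×0.0480)² = 0.00230;  (2·δd/d)² = (2×0.00470)² = 8.84e-05;  (-1·δc/c)² = (-1×0.0910)² = 0.00828;  (2·δb/b)² = (2×0.0390)² = 0.00608
δQ/Q = √(0.0168) = 0.129
Q = 1.76e+07, so δQ = 0.129 × 1.76e+07 = 2.28e+06.

2.28e+06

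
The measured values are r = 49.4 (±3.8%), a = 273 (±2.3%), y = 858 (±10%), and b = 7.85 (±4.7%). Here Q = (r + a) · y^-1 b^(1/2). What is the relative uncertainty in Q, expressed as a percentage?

Let u = r + a = 322. δu = √(δr² + δa²) = √(3.52 + 39.4) = 6.55, so δu/u = 0.0203.
Q is then a monomial in u, y, b:
δQ/Q = √((δu/u)² + (-1·δy/y)² + (½·δb/b)²) = √(0.000413 + 0.0100 + 0.000552) = 0.105

10.5%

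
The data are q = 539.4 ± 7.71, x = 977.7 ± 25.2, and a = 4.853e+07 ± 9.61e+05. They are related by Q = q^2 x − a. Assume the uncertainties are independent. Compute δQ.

Let p = q^2·x = 2.845e+08. δp/p = √((2·δq/q)² + (1·δx/x)²) = √(0.000817 + 0.000664) = 0.0385, so δp = 1.09e+07.
Q = p − a: δQ = √(δp² + δa²) = √(1.2e+14 + 9.24e+11) = 1.1e+07

1.1e+07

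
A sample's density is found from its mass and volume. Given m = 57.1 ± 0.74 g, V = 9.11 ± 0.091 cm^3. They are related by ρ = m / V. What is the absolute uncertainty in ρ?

Since ρ is a product/quotient, work with relative uncertainties:
  (1·δm/m)² = (1×0.0130)² = 0.000168;  (-1·δV/V)² = (-1×0.00999)² = 9.98e-05
δρ/ρ = √(0.000268) = 0.0164
ρ = 6.27 g/cm^3, so δρ = 0.0164 × 6.27 = 0.103 g/cm^3.

0.103 g/cm^3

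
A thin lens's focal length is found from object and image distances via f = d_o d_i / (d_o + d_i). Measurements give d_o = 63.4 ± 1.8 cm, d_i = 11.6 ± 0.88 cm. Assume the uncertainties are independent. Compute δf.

∂f/∂d_o = (d_i/(d_o+d_i))² = 0.0239;  ∂f/∂d_i = (d_o/(d_o+d_i))² = 0.715
δf = √((∂f/∂d_o · δd_o)² + (∂f/∂d_i · δd_i)²) = √(0.00185 + 0.395) = 0.630 cm

0.630 cm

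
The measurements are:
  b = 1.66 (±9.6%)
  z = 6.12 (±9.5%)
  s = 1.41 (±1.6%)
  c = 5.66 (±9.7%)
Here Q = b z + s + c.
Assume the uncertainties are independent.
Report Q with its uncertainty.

17.2 ± 1.48

Let p = b·z = 10.2. δp/p = √((1·δb/b)² + (1·δz/z)²) = √(0.00922 + 0.00903) = 0.135, so δp = 1.37.
Q = p + s + c: δQ = √(δp² + δs² + δc²) = √(1.88 + 0.000509 + 0.301) = 1.48
Q = 17.2.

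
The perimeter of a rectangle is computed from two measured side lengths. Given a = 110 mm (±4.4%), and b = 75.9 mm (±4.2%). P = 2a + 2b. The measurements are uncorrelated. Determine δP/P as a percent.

Sums and differences: (δP)² = Σ (cᵢ δxᵢ)².
  (2·δa)² = 93.7;  (2·δb)² = 40.6
δP = √(134) = 11.6 mm
P = 372 mm, so δP/P = 11.6/372 = 0.0312.

3.12%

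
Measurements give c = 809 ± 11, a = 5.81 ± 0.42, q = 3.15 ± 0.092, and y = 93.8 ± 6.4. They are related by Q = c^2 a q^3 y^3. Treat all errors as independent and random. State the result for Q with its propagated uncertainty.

Since Q is a product/quotient, work with relative uncertainties:
  (2·δc/c)² = (2×0.0136)² = 0.000740;  (1·δa/a)² = (1×0.0723)² = 0.00523;  (3·δq/q)² = (3×0.0292)² = 0.00768;  (3·δy/y)² = (3×0.0682)² = 0.0419
δQ/Q = √(0.0555) = 0.236
Q = 9.81e+13, so δQ = 0.236 × 9.81e+13 = 2.31e+13.

(9.81 ± 2.31) × 10^13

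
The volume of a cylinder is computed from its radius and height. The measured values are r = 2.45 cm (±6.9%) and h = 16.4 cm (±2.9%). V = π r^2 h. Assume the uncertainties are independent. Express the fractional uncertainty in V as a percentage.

Products/powers → add relative errors in quadrature, weighted by exponent:
  (2·δr/r)² = (2×0.0690)² = 0.0190;  (1·δh/h)² = (1×0.0290)² = 0.000841
δV/V = √(0.0199) = 0.141

14.1%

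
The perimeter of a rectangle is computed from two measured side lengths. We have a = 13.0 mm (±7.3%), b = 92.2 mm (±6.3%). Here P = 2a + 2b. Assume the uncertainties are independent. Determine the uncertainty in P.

Absolute uncertainties add in quadrature for a linear combination:
  (2·δa)² = 3.60;  (2·δb)² = 135
δP = √(139) = 11.8 mm

11.8 mm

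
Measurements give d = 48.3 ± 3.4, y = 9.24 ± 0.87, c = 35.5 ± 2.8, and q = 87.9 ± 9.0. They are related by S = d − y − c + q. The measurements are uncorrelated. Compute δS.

Sums and differences: (δS)² = Σ (cᵢ δxᵢ)².
  (δd)² = 11.6;  (δy)² = 0.757;  (δc)² = 7.84;  (δq)² = 81.0
δS = √(101) = 10.1

10.1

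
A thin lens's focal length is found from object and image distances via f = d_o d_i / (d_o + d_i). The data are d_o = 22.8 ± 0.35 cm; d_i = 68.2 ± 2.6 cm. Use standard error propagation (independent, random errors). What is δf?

∂f/∂d_o = (d_i/(d_o+d_i))² = 0.562;  ∂f/∂d_i = (d_o/(d_o+d_i))² = 0.0628
δf = √((∂f/∂d_o · δd_o)² + (∂f/∂d_i · δd_i)²) = √(0.0386 + 0.0266) = 0.256 cm

0.256 cm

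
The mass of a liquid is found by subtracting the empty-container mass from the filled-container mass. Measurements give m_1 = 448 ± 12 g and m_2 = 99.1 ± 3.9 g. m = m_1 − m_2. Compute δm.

12.6 g

Absolute uncertainties add in quadrature for a linear combination:
  (δm_1)² = 144;  (δm_2)² = 15.2
δm = √(159) = 12.6 g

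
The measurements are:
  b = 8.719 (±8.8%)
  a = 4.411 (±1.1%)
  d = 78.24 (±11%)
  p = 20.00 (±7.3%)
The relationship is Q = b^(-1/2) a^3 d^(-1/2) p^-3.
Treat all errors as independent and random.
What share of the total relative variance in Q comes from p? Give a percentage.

(δQ/Q)² = (−½·δb/b)² + (3·δa/a)² + (−½·δd/d)² + (-3·δp/p)²
  b term: (-0.5×0.0880)² = 0.00194
  a term: (3×0.0110)² = 0.00109
  d term: (-0.5×0.110)² = 0.00302
  p term: (-3×0.0730)² = 0.0480
Total = 0.0540. Share from p = 0.0480/0.0540 = 0.888.

88.8%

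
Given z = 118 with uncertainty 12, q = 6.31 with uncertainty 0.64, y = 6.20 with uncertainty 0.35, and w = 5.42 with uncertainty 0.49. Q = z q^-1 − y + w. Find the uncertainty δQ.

Let p = z·q^-1 = 18.7. δp/p = √((1·δz/z)² + (-1·δq/q)²) = √(0.0103 + 0.0103) = 0.144, so δp = 2.69.
Q = p − y + w: δQ = √(δp² + δy² + δw²) = √(7.21 + 0.122 + 0.240) = 2.75

2.75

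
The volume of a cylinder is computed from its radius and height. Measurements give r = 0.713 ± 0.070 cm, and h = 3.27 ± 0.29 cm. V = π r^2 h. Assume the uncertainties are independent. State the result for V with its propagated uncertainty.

5.22 ± 1.13 cm^3

Each factor contributes (exponent × relative error)² to (δV/V)²:
  (2·δr/r)² = (2×0.0982)² = 0.0386;  (1·δh/h)² = (1×0.0887)² = 0.00787
δV/V = √(0.0464) = 0.215
V = 5.22 cm^3, so δV = 0.215 × 5.22 = 1.13 cm^3.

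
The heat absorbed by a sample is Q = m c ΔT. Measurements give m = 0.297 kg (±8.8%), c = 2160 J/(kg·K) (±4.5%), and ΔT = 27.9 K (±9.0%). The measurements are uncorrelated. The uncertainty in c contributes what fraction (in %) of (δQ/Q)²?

11.3%

(δQ/Q)² = (1·δm/m)² + (1·δc/c)² + (1·δΔT/ΔT)²
  m term: (1×0.0880)² = 0.00774
  c term: (1×0.0450)² = 0.00202
  ΔT term: (1×0.0900)² = 0.00810
Total = 0.0179. Share from c = 0.00202/0.0179 = 0.113.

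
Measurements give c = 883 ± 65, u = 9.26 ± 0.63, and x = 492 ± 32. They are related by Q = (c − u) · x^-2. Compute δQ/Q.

0.150

Let w = c − u = 874. δw = √(δc² + δu²) = √(4220 + 0.397) = 65.0, so δw/w = 0.0744.
Q is then a monomial in w, x:
δQ/Q = √((δw/w)² + (-2·δx/x)²) = √(0.00553 + 0.0169) = 0.150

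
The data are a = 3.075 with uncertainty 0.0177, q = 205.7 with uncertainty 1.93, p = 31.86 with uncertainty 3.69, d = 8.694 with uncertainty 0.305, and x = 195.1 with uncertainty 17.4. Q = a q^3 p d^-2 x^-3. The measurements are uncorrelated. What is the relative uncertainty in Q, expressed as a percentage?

30.1%

For a monomial Q ∝ a, q^3, p, d^-2, x^-3, fractional errors add in quadrature:
  (1·δa/a)² = (1×0.00576)² = 3.31e-05;  (3·δq/q)² = (3×0.00938)² = 0.000792;  (1·δp/p)² = (1×0.116)² = 0.0134;  (-2·δd/d)² = (-2×0.0351)² = 0.00492;  (-3·δx/x)² = (-3×0.0892)² = 0.0716
δQ/Q = √(0.0907) = 0.301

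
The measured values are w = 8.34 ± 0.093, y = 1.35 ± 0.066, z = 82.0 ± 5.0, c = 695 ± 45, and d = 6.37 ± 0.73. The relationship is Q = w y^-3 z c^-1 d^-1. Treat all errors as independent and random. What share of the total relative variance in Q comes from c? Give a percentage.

(δQ/Q)² = (1·δw/w)² + (-3·δy/y)² + (1·δz/z)² + (-1·δc/c)² + (-1·δd/d)²
  w term: (1×0.0112)² = 0.000124
  y term: (-3×0.0489)² = 0.0215
  z term: (1×0.0610)² = 0.00372
  c term: (-1×0.0647)² = 0.00419
  d term: (-1×0.115)² = 0.0131
Total = 0.0427. Share from c = 0.00419/0.0427 = 0.0982.

9.82%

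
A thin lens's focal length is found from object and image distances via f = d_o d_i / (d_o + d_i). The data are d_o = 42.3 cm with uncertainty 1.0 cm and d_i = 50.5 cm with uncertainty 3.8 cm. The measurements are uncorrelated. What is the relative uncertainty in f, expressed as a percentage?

3.66%

∂f/∂d_o = (d_i/(d_o+d_i))² = 0.296;  ∂f/∂d_i = (d_o/(d_o+d_i))² = 0.208
δf = √((∂f/∂d_o · δd_o)² + (∂f/∂d_i · δd_i)²) = √(0.0877 + 0.623) = 0.843 cm
f = 23.0 cm, so δf/f = 0.843/23.0 = 0.0366.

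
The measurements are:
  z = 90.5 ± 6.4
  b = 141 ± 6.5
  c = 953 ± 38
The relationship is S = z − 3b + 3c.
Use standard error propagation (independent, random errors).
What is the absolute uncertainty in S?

For a sum/difference, combine absolute errors in quadrature:
  (δz)² = 41.0;  (3·δb)² = 380;  (3·δc)² = 13000
δS = √(13400) = 116

116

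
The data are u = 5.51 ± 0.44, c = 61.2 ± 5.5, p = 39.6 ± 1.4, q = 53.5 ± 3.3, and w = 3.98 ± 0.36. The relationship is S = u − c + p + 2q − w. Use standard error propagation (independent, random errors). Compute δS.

8.72

Sums and differences: (δS)² = Σ (cᵢ δxᵢ)².
  (δu)² = 0.194;  (δc)² = 30.2;  (δp)² = 1.96;  (2·δq)² = 43.6;  (δw)² = 0.130
δS = √(76.1) = 8.72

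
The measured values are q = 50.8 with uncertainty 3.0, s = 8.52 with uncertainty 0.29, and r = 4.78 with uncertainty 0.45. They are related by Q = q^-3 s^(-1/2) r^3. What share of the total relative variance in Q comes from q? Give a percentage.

28.2%

(δQ/Q)² = (-3·δq/q)² + (−½·δs/s)² + (3·δr/r)²
  q term: (-3×0.0591)² = 0.0314
  s term: (-0.5×0.0340)² = 0.000290
  r term: (3×0.0941)² = 0.0798
Total = 0.111. Share from q = 0.0314/0.111 = 0.282.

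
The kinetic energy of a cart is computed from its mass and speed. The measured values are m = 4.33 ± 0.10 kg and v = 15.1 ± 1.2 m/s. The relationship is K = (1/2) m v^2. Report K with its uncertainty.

494 ± 79.3 J

K is a product of powers, so relative uncertainties combine in quadrature:
  (1·δm/m)² = (1×0.0231)² = 0.000533;  (2·δv/v)² = (2×0.0795)² = 0.0253
δK/K = √(0.0258) = 0.161
K = 494 J, so δK = 0.161 × 494 = 79.3 J.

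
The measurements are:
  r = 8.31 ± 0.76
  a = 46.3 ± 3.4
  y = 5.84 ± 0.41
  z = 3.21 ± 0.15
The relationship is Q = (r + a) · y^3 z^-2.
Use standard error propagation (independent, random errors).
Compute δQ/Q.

0.239

Let u = r + a = 54.6. δu = √(δr² + δa²) = √(0.578 + 11.6) = 3.48, so δu/u = 0.0638.
Q is then a monomial in u, y, z:
δQ/Q = √((δu/u)² + (3·δy/y)² + (-2·δz/z)²) = √(0.00407 + 0.0444 + 0.00873) = 0.239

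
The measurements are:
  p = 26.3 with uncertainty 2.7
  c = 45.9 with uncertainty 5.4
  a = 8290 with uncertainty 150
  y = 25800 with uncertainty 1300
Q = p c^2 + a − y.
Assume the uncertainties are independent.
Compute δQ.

Let w = p·c^2 = 55400. δw/w = √((1·δp/p)² + (2·δc/c)²) = √(0.0105 + 0.0554) = 0.257, so δw = 14200.
Q = w + a − y: δQ = √(δw² + δa² + δy²) = √(2.02e+08 + 22500 + 1.69e+06) = 14300

14300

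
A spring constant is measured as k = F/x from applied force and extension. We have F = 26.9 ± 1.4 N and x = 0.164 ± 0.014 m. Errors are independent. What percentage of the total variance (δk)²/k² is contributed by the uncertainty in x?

72.9%

(δk/k)² = (1·δF/F)² + (-1·δx/x)²
  F term: (1×0.0520)² = 0.00271
  x term: (-1×0.0854)² = 0.00729
Total = 0.01000. Share from x = 0.00729/0.01000 = 0.729.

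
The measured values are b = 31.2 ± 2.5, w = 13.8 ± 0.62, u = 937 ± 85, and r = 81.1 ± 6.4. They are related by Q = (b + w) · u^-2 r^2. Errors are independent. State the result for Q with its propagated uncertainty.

Let h = b + w = 45.0. δh = √(δb² + δw²) = √(6.25 + 0.384) = 2.58, so δh/h = 0.0572.
Q is then a monomial in h, u, r:
δQ/Q = √((δh/h)² + (-2·δu/u)² + (2·δr/r)²) = √(0.00328 + 0.0329 + 0.0249) = 0.247
Q = 0.337, so δQ = 0.247 × 0.337 = 0.0833.

0.337 ± 0.0833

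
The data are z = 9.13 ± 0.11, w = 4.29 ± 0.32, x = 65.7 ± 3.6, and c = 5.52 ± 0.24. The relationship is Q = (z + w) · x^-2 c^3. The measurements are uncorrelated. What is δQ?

0.0901

Let u = z + w = 13.4. δu = √(δz² + δw²) = √(0.0121 + 0.102) = 0.338, so δu/u = 0.0252.
Q is then a monomial in u, x, c:
δQ/Q = √((δu/u)² + (-2·δx/x)² + (3·δc/c)²) = √(0.000636 + 0.0120 + 0.0170) = 0.172
Q = 0.523, so δQ = 0.172 × 0.523 = 0.0901.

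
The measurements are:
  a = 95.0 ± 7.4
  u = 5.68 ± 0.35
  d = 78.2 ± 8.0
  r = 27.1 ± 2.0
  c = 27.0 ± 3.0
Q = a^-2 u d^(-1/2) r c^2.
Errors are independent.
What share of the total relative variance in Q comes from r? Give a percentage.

(δQ/Q)² = (-2·δa/a)² + (1·δu/u)² + (−½·δd/d)² + (1·δr/r)² + (2·δc/c)²
  a term: (-2×0.0779)² = 0.0243
  u term: (1×0.0616)² = 0.00380
  d term: (-0.5×0.102)² = 0.00262
  r term: (1×0.0738)² = 0.00545
  c term: (2×0.111)² = 0.0494
Total = 0.0855. Share from r = 0.00545/0.0855 = 0.0637.

6.37%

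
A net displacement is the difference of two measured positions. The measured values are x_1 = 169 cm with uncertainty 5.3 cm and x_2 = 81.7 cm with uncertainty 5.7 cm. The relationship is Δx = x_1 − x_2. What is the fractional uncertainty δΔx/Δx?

Δx is a linear combination, so absolute uncertainties add in quadrature:
  (δx_1)² = 28.1;  (δx_2)² = 32.5
δΔx = √(60.6) = 7.78 cm
Δx = 87.3 cm, so δΔx/Δx = 7.78/87.3 = 0.0892.

0.0892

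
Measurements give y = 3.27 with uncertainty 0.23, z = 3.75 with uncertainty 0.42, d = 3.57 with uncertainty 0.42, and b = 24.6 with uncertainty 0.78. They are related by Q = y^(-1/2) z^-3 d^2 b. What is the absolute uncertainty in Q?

For a monomial Q ∝ y^(-1/2), z^-3, d^2, b, fractional errors add in quadrature:
  (−½·δy/y)² = (-0.5×0.0703)² = 0.00124;  (-3·δz/z)² = (-3×0.112)² = 0.113;  (2·δd/d)² = (2×0.118)² = 0.0554;  (1·δb/b)² = (1×0.0317)² = 0.00101
δQ/Q = √(0.171) = 0.413
Q = 3.29, so δQ = 0.413 × 3.29 = 1.36.

1.36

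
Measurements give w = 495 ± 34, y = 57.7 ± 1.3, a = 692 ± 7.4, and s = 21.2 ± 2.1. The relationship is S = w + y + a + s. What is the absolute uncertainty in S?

34.9

S is a linear combination, so absolute uncertainties add in quadrature:
  (δw)² = 1160;  (δy)² = 1.69;  (δa)² = 54.8;  (δs)² = 4.41
δS = √(1220) = 34.9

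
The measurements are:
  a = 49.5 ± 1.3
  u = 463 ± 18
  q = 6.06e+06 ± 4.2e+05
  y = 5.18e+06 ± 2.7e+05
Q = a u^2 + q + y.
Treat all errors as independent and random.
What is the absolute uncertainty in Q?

1e+06

Let p = a·u^2 = 1.06e+07. δp/p = √((1·δa/a)² + (2·δu/u)²) = √(0.000690 + 0.00605) = 0.0821, so δp = 8.71e+05.
Q = p + q + y: δQ = √(δp² + δq² + δy²) = √(7.58e+11 + 1.76e+11 + 7.29e+10) = 1e+06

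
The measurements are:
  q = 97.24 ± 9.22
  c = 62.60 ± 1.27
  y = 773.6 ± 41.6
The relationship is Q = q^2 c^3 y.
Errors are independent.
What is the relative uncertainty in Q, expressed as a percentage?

Q is a product of powers, so relative uncertainties combine in quadrature:
  (2·δq/q)² = (2×0.0948)² = 0.0360;  (3·δc/c)² = (3×0.0203)² = 0.00370;  (1·δy/y)² = (1×0.0538)² = 0.00289
δQ/Q = √(0.0426) = 0.206

20.6%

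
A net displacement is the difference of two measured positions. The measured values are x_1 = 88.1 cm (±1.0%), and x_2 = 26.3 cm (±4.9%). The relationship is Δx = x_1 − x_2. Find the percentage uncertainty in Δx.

2.53%

For a sum/difference, combine absolute errors in quadrature:
  (δx_1)² = 0.776;  (δx_2)² = 1.66
δΔx = √(2.44) = 1.56 cm
Δx = 61.8 cm, so δΔx/Δx = 1.56/61.8 = 0.0253.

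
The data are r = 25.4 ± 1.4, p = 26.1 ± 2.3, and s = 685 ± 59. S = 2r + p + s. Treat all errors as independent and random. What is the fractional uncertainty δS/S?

S is a linear combination, so absolute uncertainties add in quadrature:
  (2·δr)² = 7.84;  (δp)² = 5.29;  (δs)² = 3480
δS = √(3490) = 59.1
S = 762, so δS/S = 59.1/762 = 0.0776.

0.0776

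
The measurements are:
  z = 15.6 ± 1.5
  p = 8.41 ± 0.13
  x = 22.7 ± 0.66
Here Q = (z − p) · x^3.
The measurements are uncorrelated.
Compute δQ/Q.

0.227

Let u = z − p = 7.19. δu = √(δz² + δp²) = √(2.25 + 0.0169) = 1.51, so δu/u = 0.209.
Q is then a monomial in u, x:
δQ/Q = √((δu/u)² + (3·δx/x)²) = √(0.0439 + 0.00761) = 0.227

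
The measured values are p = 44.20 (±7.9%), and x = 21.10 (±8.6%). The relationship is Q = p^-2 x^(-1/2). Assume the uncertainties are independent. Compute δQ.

Q is a product of powers, so relative uncertainties combine in quadrature:
  (-2·δp/p)² = (-2×0.0790)² = 0.0250;  (−½·δx/x)² = (-0.5×0.0860)² = 0.00185
δQ/Q = √(0.0268) = 0.164
Q = 0.0001114, so δQ = 0.164 × 0.0001114 = 1.82e-05.

1.82e-05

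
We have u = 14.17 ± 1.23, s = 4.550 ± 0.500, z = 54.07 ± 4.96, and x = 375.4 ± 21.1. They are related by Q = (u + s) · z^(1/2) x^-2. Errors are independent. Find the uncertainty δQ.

Let w = u + s = 18.72. δw = √(δu² + δs²) = √(1.51 + 0.250) = 1.33, so δw/w = 0.0709.
Q is then a monomial in w, z, x:
δQ/Q = √((δw/w)² + (½·δz/z)² + (-2·δx/x)²) = √(0.00503 + 0.00210 + 0.0126) = 0.141
Q = 0.0009768, so δQ = 0.141 × 0.0009768 = 0.000137.

0.000137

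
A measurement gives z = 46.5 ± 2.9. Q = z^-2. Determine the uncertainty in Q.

Q ∝ z^-2, so δQ/Q = |-2| · δz/z = 2 × 0.0624 = 0.125.
Q = 0.000462, so δQ = 0.125 × 0.000462 = 5.77e-05.

5.77e-05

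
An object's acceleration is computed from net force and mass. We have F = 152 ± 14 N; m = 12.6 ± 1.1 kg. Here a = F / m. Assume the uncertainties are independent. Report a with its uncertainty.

12.1 ± 1.53 m/s^2

Since a is a product/quotient, work with relative uncertainties:
  (1·δF/F)² = (1×0.0921)² = 0.00848;  (-1·δm/m)² = (-1×0.0873)² = 0.00762
δa/a = √(0.0161) = 0.127
a = 12.1 m/s^2, so δa = 0.127 × 12.1 = 1.53 m/s^2.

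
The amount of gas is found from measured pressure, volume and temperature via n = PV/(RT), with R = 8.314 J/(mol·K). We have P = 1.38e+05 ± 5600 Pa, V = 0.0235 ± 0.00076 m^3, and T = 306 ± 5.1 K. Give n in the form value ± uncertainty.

Since n is a product/quotient, work with relative uncertainties:
  (1·δP/P)² = (1×0.0406)² = 0.00165;  (1·δV/V)² = (1×0.0323)² = 0.00105;  (-1·δT/T)² = (-1×0.0167)² = 0.000278
δn/n = √(0.00297) = 0.0545
n = 1.27 mol, so δn = 0.0545 × 1.27 = 0.0695 mol.

1.27 ± 0.0695 mol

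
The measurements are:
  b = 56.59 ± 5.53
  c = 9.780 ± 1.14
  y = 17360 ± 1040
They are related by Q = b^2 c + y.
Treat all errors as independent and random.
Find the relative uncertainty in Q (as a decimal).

0.148

Let p = b^2·c = 31320. δp/p = √((2·δb/b)² + (1·δc/c)²) = √(0.0382 + 0.0136) = 0.228, so δp = 7130.
Q = p + y: δQ = √(δp² + δy²) = √(5.08e+07 + 1.08e+06) = 7200
Q = 48680, so δQ/Q = 7200/48680 = 0.148.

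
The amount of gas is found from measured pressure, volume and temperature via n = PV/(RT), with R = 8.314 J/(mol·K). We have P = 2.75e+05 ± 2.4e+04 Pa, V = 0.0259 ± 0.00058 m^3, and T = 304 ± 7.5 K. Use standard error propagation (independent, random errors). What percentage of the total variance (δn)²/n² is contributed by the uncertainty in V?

(δn/n)² = (1·δP/P)² + (1·δV/V)² + (-1·δT/T)²
  P term: (1×0.0873)² = 0.00762
  V term: (1×0.0224)² = 0.000501
  T term: (-1×0.0247)² = 0.000609
Total = 0.00873. Share from V = 0.000501/0.00873 = 0.0575.

5.75%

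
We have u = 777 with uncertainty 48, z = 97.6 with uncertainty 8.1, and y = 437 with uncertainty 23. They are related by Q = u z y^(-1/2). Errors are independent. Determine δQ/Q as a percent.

10.7%

Relative error in a monomial: (δQ/Q)² = Σ (nᵢ · δxᵢ/xᵢ)².
  (1·δu/u)² = (1×0.0618)² = 0.00382;  (1·δz/z)² = (1×0.0830)² = 0.00689;  (−½·δy/y)² = (-0.5×0.0526)² = 0.000693
δQ/Q = √(0.0114) = 0.107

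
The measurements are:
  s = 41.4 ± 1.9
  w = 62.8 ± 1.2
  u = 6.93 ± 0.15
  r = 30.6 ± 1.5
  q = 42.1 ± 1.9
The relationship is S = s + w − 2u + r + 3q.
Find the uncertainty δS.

6.32

Absolute uncertainties add in quadrature for a linear combination:
  (δs)² = 3.61;  (δw)² = 1.44;  (2·δu)² = 0.0900;  (δr)² = 2.25;  (3·δq)² = 32.5
δS = √(39.9) = 6.32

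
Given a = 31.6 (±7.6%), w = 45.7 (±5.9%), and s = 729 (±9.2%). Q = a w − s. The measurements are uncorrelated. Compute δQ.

154

Let p = a·w = 1440. δp/p = √((1·δa/a)² + (1·δw/w)²) = √(0.00578 + 0.00348) = 0.0962, so δp = 139.
Q = p − s: δQ = √(δp² + δs²) = √(19300 + 4500) = 154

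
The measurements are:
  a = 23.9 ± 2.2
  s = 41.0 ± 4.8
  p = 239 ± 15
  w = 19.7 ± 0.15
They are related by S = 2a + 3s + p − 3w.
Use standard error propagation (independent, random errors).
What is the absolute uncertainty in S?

21.3

S is a linear combination, so absolute uncertainties add in quadrature:
  (2·δa)² = 19.4;  (3·δs)² = 207;  (δp)² = 225;  (3·δw)² = 0.202
δS = √(452) = 21.3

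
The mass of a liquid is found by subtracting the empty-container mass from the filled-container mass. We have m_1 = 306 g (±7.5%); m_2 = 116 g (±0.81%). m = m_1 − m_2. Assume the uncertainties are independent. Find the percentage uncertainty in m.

Sums and differences: (δm)² = Σ (cᵢ δxᵢ)².
  (δm_1)² = 527;  (δm_2)² = 0.883
δm = √(528) = 23.0 g
m = 190 g, so δm/m = 23.0/190 = 0.121.

12.1%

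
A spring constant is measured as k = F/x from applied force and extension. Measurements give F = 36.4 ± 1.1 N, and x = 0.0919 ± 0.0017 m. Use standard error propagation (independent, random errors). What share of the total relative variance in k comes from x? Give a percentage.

(δk/k)² = (1·δF/F)² + (-1·δx/x)²
  F term: (1×0.0302)² = 0.000913
  x term: (-1×0.0185)² = 0.000342
Total = 0.00126. Share from x = 0.000342/0.00126 = 0.273.

27.3%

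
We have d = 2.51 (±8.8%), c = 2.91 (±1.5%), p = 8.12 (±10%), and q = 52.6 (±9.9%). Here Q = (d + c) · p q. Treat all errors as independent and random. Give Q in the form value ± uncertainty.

2310 ± 340

Let u = d + c = 5.42. δu = √(δd² + δc²) = √(0.0488 + 0.00191) = 0.225, so δu/u = 0.0415.
Q is then a monomial in u, p, q:
δQ/Q = √((δu/u)² + (1·δp/p)² + (1·δq/q)²) = √(0.00173 + 0.0100 + 0.00980) = 0.147
Q = 2310, so δQ = 0.147 × 2310 = 340.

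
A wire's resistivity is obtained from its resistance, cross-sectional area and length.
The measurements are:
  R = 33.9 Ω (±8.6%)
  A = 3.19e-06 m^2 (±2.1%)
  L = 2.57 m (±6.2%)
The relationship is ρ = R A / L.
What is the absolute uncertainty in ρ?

4.55e-06 Ω·m

For a monomial ρ ∝ R, A, L^-1, fractional errors add in quadrature:
  (1·δR/R)² = (1×0.0860)² = 0.00740;  (1·δA/A)² = (1×0.0210)² = 0.000441;  (-1·δL/L)² = (-1×0.0620)² = 0.00384
δρ/ρ = √(0.0117) = 0.108
ρ = 4.21e-05 Ω·m, so δρ = 0.108 × 4.21e-05 = 4.55e-06 Ω·m.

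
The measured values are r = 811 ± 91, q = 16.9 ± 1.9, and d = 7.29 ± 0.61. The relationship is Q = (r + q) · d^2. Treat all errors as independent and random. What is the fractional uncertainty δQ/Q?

Let u = r + q = 828. δu = √(δr² + δq²) = √(8280 + 3.61) = 91.0, so δu/u = 0.110.
Q is then a monomial in u, d:
δQ/Q = √((δu/u)² + (2·δd/d)²) = √(0.0121 + 0.0280) = 0.200

0.200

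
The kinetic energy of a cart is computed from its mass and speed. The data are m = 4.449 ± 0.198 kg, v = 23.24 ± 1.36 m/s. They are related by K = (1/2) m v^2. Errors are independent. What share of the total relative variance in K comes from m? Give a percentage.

12.6%

(δK/K)² = (1·δm/m)² + (2·δv/v)²
  m term: (1×0.0445)² = 0.00198
  v term: (2×0.0585)² = 0.0137
Total = 0.0157. Share from m = 0.00198/0.0157 = 0.126.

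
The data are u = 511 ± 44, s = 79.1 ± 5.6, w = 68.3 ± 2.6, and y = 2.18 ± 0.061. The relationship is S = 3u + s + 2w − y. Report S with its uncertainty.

1750 ± 132

For a sum/difference, combine absolute errors in quadrature:
  (3·δu)² = 17400;  (δs)² = 31.4;  (2·δw)² = 27.0;  (δy)² = 0.00372
δS = √(17500) = 132
S = 1750.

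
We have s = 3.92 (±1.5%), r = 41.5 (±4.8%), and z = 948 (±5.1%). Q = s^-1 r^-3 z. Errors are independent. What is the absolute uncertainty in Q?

0.000519

Each factor contributes (exponent × relative error)² to (δQ/Q)²:
  (-1·δs/s)² = (-1×0.0150)² = 0.000225;  (-3·δr/r)² = (-3×0.0480)² = 0.0207;  (1·δz/z)² = (1×0.0510)² = 0.00260
δQ/Q = √(0.0236) = 0.153
Q = 0.00338, so δQ = 0.153 × 0.00338 = 0.000519.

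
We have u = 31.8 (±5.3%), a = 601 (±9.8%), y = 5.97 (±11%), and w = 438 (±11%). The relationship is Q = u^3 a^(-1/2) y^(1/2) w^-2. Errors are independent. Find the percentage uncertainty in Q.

28.1%

Since Q is a product/quotient, work with relative uncertainties:
  (3·δu/u)² = (3×0.0530)² = 0.0253;  (−½·δa/a)² = (-0.5×0.0980)² = 0.00240;  (½·δy/y)² = (0.5×0.110)² = 0.00302;  (-2·δw/w)² = (-2×0.110)² = 0.0484
δQ/Q = √(0.0791) = 0.281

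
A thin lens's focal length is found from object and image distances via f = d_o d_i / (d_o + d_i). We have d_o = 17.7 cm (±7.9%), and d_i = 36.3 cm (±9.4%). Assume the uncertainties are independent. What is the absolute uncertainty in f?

∂f/∂d_o = (d_i/(d_o+d_i))² = 0.452;  ∂f/∂d_i = (d_o/(d_o+d_i))² = 0.107
δf = √((∂f/∂d_o · δd_o)² + (∂f/∂d_i · δd_i)²) = √(0.399 + 0.134) = 0.731 cm

0.731 cm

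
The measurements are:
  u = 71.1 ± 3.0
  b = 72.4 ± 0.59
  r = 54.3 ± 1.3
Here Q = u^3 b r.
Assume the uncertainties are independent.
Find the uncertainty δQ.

1.82e+08

Products/powers → add relative errors in quadrature, weighted by exponent:
  (3·δu/u)² = (3×0.0422)² = 0.0160;  (1·δb/b)² = (1×0.00815)² = 6.64e-05;  (1·δr/r)² = (1×0.0239)² = 0.000573
δQ/Q = √(0.0167) = 0.129
Q = 1.41e+09, so δQ = 0.129 × 1.41e+09 = 1.82e+08.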